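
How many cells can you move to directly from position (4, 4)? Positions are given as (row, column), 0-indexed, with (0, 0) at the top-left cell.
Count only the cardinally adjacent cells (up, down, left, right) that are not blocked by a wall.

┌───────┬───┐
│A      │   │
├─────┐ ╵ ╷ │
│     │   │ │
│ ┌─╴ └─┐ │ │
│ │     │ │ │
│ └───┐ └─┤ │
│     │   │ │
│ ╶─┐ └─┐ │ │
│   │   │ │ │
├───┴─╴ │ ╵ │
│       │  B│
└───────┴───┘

Checking passable neighbors of (4, 4):
Neighbors: (3, 4), (5, 4)
Count: 2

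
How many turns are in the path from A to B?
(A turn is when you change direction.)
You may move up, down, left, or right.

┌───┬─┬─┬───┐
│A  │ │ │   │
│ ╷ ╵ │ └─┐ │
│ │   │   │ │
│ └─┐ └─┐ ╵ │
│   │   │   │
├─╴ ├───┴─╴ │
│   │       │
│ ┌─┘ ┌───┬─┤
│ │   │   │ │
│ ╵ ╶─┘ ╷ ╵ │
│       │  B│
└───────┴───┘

Directions: down, down, right, down, left, down, down, right, right, right, up, right, down, right
Number of turns: 9

Solution:

┌───┬─┬─┬───┐
│A  │ │ │   │
│ ╷ ╵ │ └─┐ │
│↓│   │   │ │
│ └─┐ └─┐ ╵ │
│↳ ↓│   │   │
├─╴ ├───┴─╴ │
│↓ ↲│       │
│ ┌─┘ ┌───┬─┤
│↓│   │↱ ↓│ │
│ ╵ ╶─┘ ╷ ╵ │
│↳ → → ↑│↳ B│
└───────┴───┘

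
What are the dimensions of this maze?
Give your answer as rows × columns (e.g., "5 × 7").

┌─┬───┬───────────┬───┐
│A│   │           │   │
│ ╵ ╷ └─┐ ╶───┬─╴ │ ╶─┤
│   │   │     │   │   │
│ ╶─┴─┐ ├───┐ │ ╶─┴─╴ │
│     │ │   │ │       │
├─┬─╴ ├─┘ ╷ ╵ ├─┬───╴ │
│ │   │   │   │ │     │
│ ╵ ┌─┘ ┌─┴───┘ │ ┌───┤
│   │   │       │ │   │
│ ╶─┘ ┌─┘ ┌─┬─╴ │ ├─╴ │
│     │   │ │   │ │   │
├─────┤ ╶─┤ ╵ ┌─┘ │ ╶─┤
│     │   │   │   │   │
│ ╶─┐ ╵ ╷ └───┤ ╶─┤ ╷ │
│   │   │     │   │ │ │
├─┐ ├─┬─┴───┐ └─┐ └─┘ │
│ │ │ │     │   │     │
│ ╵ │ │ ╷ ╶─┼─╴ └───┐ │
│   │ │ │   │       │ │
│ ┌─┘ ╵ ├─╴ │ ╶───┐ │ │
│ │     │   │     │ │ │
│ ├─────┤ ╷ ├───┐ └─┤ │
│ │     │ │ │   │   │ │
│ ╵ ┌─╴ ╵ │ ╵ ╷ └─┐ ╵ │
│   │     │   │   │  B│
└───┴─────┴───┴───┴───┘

Counting the maze dimensions:
Rows (vertical): 13
Columns (horizontal): 11
Dimensions: 13 × 11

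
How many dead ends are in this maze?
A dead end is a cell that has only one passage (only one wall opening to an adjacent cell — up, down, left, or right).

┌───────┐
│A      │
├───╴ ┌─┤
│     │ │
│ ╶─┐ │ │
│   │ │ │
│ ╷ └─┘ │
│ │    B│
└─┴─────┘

Checking each cell for number of passages:

Dead ends found at positions:
  (0, 0)
  (0, 3)
  (1, 3)
  (2, 2)
  (3, 0)
Total dead ends: 5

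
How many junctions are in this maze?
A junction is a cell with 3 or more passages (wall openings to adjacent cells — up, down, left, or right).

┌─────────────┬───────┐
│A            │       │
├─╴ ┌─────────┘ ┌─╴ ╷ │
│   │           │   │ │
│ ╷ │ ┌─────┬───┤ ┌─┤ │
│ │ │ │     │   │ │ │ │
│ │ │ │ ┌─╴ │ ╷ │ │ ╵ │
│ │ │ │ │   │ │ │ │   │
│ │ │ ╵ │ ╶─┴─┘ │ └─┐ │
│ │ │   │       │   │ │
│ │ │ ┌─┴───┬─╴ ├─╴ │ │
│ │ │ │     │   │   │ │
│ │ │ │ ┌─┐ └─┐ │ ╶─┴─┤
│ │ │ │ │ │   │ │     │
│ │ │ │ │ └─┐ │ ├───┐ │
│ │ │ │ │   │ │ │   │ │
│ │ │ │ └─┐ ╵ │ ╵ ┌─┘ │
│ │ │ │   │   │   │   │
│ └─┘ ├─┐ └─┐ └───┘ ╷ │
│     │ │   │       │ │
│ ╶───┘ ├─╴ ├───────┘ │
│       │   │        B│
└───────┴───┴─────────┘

Checking each cell for number of passages:

Junctions found (3+ passages):
  (0, 1): 3 passages
  (0, 9): 3 passages
  (1, 1): 3 passages
  (3, 10): 3 passages
  (4, 2): 3 passages
  (4, 7): 3 passages
  (5, 7): 3 passages
  (8, 6): 3 passages
  (8, 10): 3 passages
  (9, 0): 3 passages
Total junctions: 10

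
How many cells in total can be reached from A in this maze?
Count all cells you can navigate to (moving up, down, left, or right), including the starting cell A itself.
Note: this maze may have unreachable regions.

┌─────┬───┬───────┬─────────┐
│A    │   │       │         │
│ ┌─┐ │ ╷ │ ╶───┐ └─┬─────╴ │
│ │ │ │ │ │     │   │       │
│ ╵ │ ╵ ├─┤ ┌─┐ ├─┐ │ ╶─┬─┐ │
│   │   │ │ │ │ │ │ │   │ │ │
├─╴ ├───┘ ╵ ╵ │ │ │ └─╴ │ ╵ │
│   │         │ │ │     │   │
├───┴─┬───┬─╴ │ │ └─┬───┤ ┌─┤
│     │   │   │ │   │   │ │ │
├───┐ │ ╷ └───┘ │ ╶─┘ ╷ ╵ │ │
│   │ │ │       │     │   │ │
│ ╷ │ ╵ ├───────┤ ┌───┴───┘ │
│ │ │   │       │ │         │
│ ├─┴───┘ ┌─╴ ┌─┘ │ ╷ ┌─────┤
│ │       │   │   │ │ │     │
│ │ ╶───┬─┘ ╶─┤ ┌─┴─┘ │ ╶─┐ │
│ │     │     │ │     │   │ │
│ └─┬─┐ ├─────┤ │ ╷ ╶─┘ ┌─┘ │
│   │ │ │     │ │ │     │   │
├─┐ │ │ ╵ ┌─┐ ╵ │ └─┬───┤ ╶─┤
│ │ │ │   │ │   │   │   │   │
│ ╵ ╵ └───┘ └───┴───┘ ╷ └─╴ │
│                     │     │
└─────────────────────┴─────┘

Using BFS/flood-fill to find all reachable cells from A:
Maze size: 12 × 14 = 168 total cells
152 cell(s) are walled off and cannot be reached from A.
Reachable cells: 16

Reachable region (· marks reachable cells):

┌─────┬───┬───────┬─────────┐
│A · ·│· ·│       │         │
│ ┌─┐ │ ╷ │ ╶───┐ └─┬─────╴ │
│·│·│·│·│·│     │   │       │
│ ╵ │ ╵ ├─┤ ┌─┐ ├─┐ │ ╶─┬─┐ │
│· ·│· ·│ │ │ │ │ │ │   │ │ │
├─╴ ├───┘ ╵ ╵ │ │ │ └─╴ │ ╵ │
│· ·│         │ │ │     │   │
├───┴─┬───┬─╴ │ │ └─┬───┤ ┌─┤
│     │   │   │ │   │   │ │ │
├───┐ │ ╷ └───┘ │ ╶─┘ ╷ ╵ │ │
│   │ │ │       │     │   │ │
│ ╷ │ ╵ ├───────┤ ┌───┴───┘ │
│ │ │   │       │ │         │
│ ├─┴───┘ ┌─╴ ┌─┘ │ ╷ ┌─────┤
│ │       │   │   │ │ │     │
│ │ ╶───┬─┘ ╶─┤ ┌─┴─┘ │ ╶─┐ │
│ │     │     │ │     │   │ │
│ └─┬─┐ ├─────┤ │ ╷ ╶─┘ ┌─┘ │
│   │ │ │     │ │ │     │   │
├─┐ │ │ ╵ ┌─┐ ╵ │ └─┬───┤ ╶─┤
│ │ │ │   │ │   │   │   │   │
│ ╵ ╵ └───┘ └───┴───┘ ╷ └─╴ │
│                     │     │
└─────────────────────┴─────┘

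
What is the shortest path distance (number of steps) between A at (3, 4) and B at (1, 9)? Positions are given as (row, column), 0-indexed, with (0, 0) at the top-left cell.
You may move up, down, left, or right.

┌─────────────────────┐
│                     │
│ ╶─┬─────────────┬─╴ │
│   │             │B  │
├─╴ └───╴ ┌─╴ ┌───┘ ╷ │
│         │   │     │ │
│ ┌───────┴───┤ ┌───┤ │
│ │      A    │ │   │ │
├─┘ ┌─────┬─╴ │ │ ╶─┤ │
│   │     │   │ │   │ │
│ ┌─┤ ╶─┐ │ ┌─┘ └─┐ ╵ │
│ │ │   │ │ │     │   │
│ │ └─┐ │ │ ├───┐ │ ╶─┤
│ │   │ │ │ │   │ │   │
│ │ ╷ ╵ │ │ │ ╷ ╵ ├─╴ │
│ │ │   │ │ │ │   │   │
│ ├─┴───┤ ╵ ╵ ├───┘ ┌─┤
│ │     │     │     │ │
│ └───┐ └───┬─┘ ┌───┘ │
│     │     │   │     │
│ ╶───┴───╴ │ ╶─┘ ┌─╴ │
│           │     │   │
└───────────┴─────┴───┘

Finding path from (3, 4) to (1, 9):
Path: (3,4) → (3,5) → (3,6) → (4,6) → (4,5) → (5,5) → (6,5) → (7,5) → (8,5) → (8,6) → (7,6) → (6,6) → (6,7) → (7,7) → (7,8) → (6,8) → (5,8) → (5,7) → (4,7) → (3,7) → (2,7) → (2,8) → (2,9) → (1,9)
Distance: 23 steps

Solution:

┌─────────────────────┐
│                     │
│ ╶─┬─────────────┬─╴ │
│   │             │B  │
├─╴ └───╴ ┌─╴ ┌───┘ ╷ │
│         │   │↱ → ↑│ │
│ ┌───────┴───┤ ┌───┤ │
│ │      A → ↓│↑│   │ │
├─┘ ┌─────┬─╴ │ │ ╶─┤ │
│   │     │↓ ↲│↑│   │ │
│ ┌─┤ ╶─┐ │ ┌─┘ └─┐ ╵ │
│ │ │   │ │↓│  ↑ ↰│   │
│ │ └─┐ │ │ ├───┐ │ ╶─┤
│ │   │ │ │↓│↱ ↓│↑│   │
│ │ ╷ ╵ │ │ │ ╷ ╵ ├─╴ │
│ │ │   │ │↓│↑│↳ ↑│   │
│ ├─┴───┤ ╵ ╵ ├───┘ ┌─┤
│ │     │  ↳ ↑│     │ │
│ └───┐ └───┬─┘ ┌───┘ │
│     │     │   │     │
│ ╶───┴───╴ │ ╶─┘ ┌─╴ │
│           │     │   │
└───────────┴─────┴───┘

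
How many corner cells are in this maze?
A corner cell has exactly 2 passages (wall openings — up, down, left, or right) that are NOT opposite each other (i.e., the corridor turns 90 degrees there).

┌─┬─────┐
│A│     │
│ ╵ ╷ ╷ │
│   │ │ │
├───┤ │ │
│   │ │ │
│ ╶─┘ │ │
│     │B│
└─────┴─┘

Counting corner cells (2 non-opposite passages):
Total corners: 7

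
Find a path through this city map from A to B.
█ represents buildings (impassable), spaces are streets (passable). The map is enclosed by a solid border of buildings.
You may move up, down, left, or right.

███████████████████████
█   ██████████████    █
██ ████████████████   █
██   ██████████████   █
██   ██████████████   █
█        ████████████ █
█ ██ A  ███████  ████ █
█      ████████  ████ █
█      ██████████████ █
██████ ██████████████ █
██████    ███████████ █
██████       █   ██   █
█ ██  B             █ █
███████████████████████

Finding the shortest path from A to B:
Movement: cardinal only
Path length: 7 steps
Directions: down → down → right → down → down → down → down

Solution:

███████████████████████
█   ██████████████    █
██ ████████████████   █
██   ██████████████   █
██   ██████████████   █
█        ████████████ █
█ ██ A  ███████  ████ █
█    ↓ ████████  ████ █
█    ↳↓██████████████ █
██████↓██████████████ █
██████↓   ███████████ █
██████↓      █   ██   █
█ ██  B             █ █
███████████████████████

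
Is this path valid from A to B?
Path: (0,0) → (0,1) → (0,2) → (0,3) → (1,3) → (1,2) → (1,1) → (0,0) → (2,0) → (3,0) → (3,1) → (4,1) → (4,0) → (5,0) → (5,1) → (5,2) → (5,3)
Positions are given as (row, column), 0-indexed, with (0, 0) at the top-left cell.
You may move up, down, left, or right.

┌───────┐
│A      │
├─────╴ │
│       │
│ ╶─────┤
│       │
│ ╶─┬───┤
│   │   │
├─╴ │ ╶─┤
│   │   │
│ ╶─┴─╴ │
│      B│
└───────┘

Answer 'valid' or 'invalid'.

Checking path validity:
Result: Invalid move at step 7: cannot move from (1, 1) to (0, 0).

invalid

Correct solution:

┌───────┐
│A → → ↓│
├─────╴ │
│↓ ← ← ↲│
│ ╶─────┤
│↓      │
│ ╶─┬───┤
│↳ ↓│   │
├─╴ │ ╶─┤
│↓ ↲│   │
│ ╶─┴─╴ │
│↳ → → B│
└───────┘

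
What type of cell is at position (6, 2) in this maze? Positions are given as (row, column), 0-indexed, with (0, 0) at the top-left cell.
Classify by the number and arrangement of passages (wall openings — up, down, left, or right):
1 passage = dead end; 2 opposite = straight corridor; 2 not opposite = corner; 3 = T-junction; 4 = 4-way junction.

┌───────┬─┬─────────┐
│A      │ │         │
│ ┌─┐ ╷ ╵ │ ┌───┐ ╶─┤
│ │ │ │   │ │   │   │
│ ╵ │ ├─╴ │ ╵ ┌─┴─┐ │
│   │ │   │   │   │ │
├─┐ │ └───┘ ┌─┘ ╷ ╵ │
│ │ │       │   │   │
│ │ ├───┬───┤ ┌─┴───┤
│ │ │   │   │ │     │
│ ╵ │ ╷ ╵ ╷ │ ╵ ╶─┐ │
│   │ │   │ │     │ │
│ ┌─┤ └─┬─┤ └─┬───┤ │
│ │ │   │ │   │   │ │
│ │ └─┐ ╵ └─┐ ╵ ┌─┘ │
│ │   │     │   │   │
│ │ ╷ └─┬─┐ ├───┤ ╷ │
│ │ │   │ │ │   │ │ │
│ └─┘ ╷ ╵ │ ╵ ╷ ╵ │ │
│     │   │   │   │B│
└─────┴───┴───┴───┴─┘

Checking cell at (6, 2):
Number of passages: 2
Cell type: corner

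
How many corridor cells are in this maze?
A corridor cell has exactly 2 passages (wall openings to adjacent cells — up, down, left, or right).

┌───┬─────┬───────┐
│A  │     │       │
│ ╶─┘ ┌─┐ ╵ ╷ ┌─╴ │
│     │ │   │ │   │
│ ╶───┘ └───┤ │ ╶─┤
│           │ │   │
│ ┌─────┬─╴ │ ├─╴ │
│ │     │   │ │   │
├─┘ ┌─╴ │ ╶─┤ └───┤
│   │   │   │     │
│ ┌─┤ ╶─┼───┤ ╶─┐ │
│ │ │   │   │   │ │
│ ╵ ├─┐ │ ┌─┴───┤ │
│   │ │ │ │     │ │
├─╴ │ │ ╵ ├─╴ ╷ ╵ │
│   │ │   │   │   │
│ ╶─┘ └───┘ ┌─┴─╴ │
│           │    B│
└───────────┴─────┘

Counting cells with exactly 2 passages:
Total corridor cells: 61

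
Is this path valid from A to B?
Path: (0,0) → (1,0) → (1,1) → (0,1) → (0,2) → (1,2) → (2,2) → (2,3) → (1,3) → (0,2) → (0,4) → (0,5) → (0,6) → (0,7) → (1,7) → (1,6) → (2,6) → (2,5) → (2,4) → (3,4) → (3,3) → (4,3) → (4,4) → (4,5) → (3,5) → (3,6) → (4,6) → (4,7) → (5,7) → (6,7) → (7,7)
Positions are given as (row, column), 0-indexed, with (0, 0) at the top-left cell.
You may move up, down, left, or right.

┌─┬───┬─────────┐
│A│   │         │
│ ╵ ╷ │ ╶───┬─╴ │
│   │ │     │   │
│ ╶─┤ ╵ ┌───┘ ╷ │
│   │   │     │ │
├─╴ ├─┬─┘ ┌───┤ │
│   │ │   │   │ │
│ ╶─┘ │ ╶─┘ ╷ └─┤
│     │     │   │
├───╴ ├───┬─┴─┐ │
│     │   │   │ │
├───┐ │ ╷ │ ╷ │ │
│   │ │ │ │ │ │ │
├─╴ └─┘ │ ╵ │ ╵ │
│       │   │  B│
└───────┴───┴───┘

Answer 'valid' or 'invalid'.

Checking path validity:
Result: Invalid move at step 9: cannot move from (1, 3) to (0, 2).

invalid

Correct solution:

┌─┬───┬─────────┐
│A│↱ ↓│↱ → → → ↓│
│ ╵ ╷ │ ╶───┬─╴ │
│↳ ↑│↓│↑    │↓ ↲│
│ ╶─┤ ╵ ┌───┘ ╷ │
│   │↳ ↑│↓ ← ↲│ │
├─╴ ├─┬─┘ ┌───┤ │
│   │ │↓ ↲│↱ ↓│ │
│ ╶─┘ │ ╶─┘ ╷ └─┤
│     │↳ → ↑│↳ ↓│
├───╴ ├───┬─┴─┐ │
│     │   │   │↓│
├───┐ │ ╷ │ ╷ │ │
│   │ │ │ │ │ │↓│
├─╴ └─┘ │ ╵ │ ╵ │
│       │   │  B│
└───────┴───┴───┘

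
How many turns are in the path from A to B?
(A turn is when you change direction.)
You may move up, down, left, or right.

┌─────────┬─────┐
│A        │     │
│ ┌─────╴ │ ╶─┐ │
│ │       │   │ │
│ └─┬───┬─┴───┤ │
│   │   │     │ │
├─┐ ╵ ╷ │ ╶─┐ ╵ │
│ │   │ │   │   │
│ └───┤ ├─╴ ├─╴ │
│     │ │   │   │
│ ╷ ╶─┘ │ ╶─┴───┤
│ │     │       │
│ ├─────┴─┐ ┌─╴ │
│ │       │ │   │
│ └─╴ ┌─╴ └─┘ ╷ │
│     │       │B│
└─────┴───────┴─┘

Directions: down, down, right, down, right, up, right, down, down, down, left, left, up, left, down, down, down, right, right, up, right, right, down, right, right, up, right, down
Number of turns: 18

Solution:

┌─────────┬─────┐
│A        │     │
│ ┌─────╴ │ ╶─┐ │
│↓│       │   │ │
│ └─┬───┬─┴───┤ │
│↳ ↓│↱ ↓│     │ │
├─┐ ╵ ╷ │ ╶─┐ ╵ │
│ │↳ ↑│↓│   │   │
│ └───┤ ├─╴ ├─╴ │
│↓ ↰  │↓│   │   │
│ ╷ ╶─┘ │ ╶─┴───┤
│↓│↑ ← ↲│       │
│ ├─────┴─┐ ┌─╴ │
│↓│  ↱ → ↓│ │↱ ↓│
│ └─╴ ┌─╴ └─┘ ╷ │
│↳ → ↑│  ↳ → ↑│B│
└─────┴───────┴─┘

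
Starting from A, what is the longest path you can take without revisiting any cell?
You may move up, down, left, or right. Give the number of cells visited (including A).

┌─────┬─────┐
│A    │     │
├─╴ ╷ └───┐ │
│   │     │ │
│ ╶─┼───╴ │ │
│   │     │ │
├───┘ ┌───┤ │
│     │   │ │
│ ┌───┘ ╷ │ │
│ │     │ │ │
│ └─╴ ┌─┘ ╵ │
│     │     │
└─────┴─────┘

Finding longest simple path using DFS:
Start: (0, 0)
Longest path visits 30 cells
Path: A → right → right → down → right → right → down → left → left → down → left → left → down → down → right → right → up → right → up → right → down → down → right → up → up → up → up → up → left → left

Solution:

┌─────┬─────┐
│A → ↓│B ← ↰│
├─╴ ╷ └───┐ │
│   │↳ → ↓│↑│
│ ╶─┼───╴ │ │
│   │↓ ← ↲│↑│
├───┘ ┌───┤ │
│↓ ← ↲│↱ ↓│↑│
│ ┌───┘ ╷ │ │
│↓│  ↱ ↑│↓│↑│
│ └─╴ ┌─┘ ╵ │
│↳ → ↑│  ↳ ↑│
└─────┴─────┘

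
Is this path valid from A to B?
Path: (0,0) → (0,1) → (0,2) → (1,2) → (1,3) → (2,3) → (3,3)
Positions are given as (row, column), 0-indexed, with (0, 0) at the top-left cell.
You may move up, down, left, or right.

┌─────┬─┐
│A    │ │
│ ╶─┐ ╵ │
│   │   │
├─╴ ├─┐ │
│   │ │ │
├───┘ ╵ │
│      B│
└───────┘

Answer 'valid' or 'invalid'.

Checking path validity:
Result: All consecutive moves are passable.

valid

Correct solution:

┌─────┬─┐
│A → ↓│ │
│ ╶─┐ ╵ │
│   │↳ ↓│
├─╴ ├─┐ │
│   │ │↓│
├───┘ ╵ │
│      B│
└───────┘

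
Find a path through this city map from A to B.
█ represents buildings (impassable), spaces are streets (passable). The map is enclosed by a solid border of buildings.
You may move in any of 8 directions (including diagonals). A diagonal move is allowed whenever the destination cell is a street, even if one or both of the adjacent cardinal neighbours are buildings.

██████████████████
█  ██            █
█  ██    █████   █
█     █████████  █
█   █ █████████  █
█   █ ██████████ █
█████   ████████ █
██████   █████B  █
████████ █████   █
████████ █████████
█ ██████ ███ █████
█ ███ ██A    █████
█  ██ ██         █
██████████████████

Finding the shortest path from A to B:
Movement: 8-directional
Path length: 23 steps
Directions: up → up → up → up-left → up-left → up-left → up → up → up-right → right → right → up-right → right → right → right → right → down-right → down-right → down → down-right → down → down-left → left

Solution:

██████████████████
█  ██    →→→→↘   █
█  ██ →→↗█████↘  █
█    ↗█████████↓ █
█   █↑█████████↘ █
█   █↑██████████↓█
█████ ↖ ████████↙█
██████ ↖ █████B← █
████████↖█████   █
████████↑█████████
█ ██████↑███ █████
█ ███ ██A    █████
█  ██ ██         █
██████████████████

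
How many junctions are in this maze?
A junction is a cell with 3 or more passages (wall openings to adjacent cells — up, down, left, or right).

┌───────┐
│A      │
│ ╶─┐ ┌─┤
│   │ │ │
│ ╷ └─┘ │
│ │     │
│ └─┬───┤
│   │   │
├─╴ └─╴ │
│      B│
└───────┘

Checking each cell for number of passages:

Junctions found (3+ passages):
  (0, 2): 3 passages
  (1, 0): 3 passages
  (4, 1): 3 passages
Total junctions: 3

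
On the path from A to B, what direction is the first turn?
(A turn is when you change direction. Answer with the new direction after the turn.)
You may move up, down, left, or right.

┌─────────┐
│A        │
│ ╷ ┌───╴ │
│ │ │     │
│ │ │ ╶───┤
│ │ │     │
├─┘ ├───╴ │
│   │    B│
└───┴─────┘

Directions: right, right, right, right, down, left, left, down, right, right, down
First turn direction: down

Solution:

┌─────────┐
│A → → → ↓│
│ ╷ ┌───╴ │
│ │ │↓ ← ↲│
│ │ │ ╶───┤
│ │ │↳ → ↓│
├─┘ ├───╴ │
│   │    B│
└───┴─────┘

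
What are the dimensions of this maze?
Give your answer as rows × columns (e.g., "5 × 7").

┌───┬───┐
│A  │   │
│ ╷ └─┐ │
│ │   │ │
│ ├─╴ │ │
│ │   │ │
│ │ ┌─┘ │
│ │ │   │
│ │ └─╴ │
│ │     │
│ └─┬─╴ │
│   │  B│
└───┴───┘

Counting the maze dimensions:
Rows (vertical): 6
Columns (horizontal): 4
Dimensions: 6 × 4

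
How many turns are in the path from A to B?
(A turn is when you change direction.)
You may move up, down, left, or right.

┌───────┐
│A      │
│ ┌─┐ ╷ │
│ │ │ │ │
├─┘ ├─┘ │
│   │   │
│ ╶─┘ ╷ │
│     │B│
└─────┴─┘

Directions: right, right, right, down, down, down
Number of turns: 1

Solution:

┌───────┐
│A → → ↓│
│ ┌─┐ ╷ │
│ │ │ │↓│
├─┘ ├─┘ │
│   │  ↓│
│ ╶─┘ ╷ │
│     │B│
└─────┴─┘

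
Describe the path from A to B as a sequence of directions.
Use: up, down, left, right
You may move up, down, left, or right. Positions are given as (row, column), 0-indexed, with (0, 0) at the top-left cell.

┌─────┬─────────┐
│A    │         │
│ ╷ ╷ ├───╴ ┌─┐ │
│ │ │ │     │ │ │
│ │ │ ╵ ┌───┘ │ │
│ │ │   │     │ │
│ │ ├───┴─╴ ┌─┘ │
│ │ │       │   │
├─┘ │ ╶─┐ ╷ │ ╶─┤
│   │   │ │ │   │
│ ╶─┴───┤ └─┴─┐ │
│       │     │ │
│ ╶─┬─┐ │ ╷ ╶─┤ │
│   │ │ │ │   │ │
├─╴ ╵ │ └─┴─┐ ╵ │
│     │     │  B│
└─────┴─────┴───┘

Finding the path and converting it to directions:
Path through cells: (0,0) → (0,1) → (0,2) → (1,2) → (2,2) → (2,3) → (1,3) → (1,4) → (1,5) → (0,5) → (0,6) → (0,7) → (1,7) → (2,7) → (3,7) → (3,6) → (4,6) → (4,7) → (5,7) → (6,7) → (7,7)
Directions: right, right, down, down, right, up, right, right, up, right, right, down, down, down, left, down, right, down, down, down

Solution:

┌─────┬─────────┐
│A → ↓│    ↱ → ↓│
│ ╷ ╷ ├───╴ ┌─┐ │
│ │ │↓│↱ → ↑│ │↓│
│ │ │ ╵ ┌───┘ │ │
│ │ │↳ ↑│     │↓│
│ │ ├───┴─╴ ┌─┘ │
│ │ │       │↓ ↲│
├─┘ │ ╶─┐ ╷ │ ╶─┤
│   │   │ │ │↳ ↓│
│ ╶─┴───┤ └─┴─┐ │
│       │     │↓│
│ ╶─┬─┐ │ ╷ ╶─┤ │
│   │ │ │ │   │↓│
├─╴ ╵ │ └─┴─┐ ╵ │
│     │     │  B│
└─────┴─────┴───┘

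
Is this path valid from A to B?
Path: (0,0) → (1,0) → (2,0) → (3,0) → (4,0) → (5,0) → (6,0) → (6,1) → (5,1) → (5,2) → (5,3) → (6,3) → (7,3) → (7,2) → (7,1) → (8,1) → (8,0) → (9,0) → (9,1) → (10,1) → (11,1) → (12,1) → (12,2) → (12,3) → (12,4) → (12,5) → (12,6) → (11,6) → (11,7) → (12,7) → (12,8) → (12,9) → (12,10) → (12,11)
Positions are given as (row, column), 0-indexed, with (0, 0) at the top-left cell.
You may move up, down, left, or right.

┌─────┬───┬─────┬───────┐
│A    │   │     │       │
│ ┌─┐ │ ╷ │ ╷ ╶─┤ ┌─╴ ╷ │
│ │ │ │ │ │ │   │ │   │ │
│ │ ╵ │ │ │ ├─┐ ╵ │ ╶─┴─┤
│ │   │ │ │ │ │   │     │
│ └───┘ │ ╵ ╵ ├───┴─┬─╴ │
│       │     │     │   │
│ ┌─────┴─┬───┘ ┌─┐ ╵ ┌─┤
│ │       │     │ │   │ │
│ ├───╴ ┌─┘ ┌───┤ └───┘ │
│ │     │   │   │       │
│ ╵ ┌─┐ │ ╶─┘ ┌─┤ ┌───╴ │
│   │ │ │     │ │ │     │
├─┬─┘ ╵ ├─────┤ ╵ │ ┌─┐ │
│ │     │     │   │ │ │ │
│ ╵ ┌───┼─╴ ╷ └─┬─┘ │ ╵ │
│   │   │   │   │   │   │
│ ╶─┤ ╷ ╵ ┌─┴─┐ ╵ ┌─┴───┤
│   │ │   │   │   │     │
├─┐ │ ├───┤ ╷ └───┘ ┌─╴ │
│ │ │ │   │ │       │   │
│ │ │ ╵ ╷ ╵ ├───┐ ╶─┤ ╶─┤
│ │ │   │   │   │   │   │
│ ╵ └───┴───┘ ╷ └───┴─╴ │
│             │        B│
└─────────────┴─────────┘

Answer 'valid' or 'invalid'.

Checking path validity:
Result: All consecutive moves are passable.

valid

Correct solution:

┌─────┬───┬─────┬───────┐
│A    │   │     │       │
│ ┌─┐ │ ╷ │ ╷ ╶─┤ ┌─╴ ╷ │
│↓│ │ │ │ │ │   │ │   │ │
│ │ ╵ │ │ │ ├─┐ ╵ │ ╶─┴─┤
│↓│   │ │ │ │ │   │     │
│ └───┘ │ ╵ ╵ ├───┴─┬─╴ │
│↓      │     │     │   │
│ ┌─────┴─┬───┘ ┌─┐ ╵ ┌─┤
│↓│       │     │ │   │ │
│ ├───╴ ┌─┘ ┌───┤ └───┘ │
│↓│↱ → ↓│   │   │       │
│ ╵ ┌─┐ │ ╶─┘ ┌─┤ ┌───╴ │
│↳ ↑│ │↓│     │ │ │     │
├─┬─┘ ╵ ├─────┤ ╵ │ ┌─┐ │
│ │↓ ← ↲│     │   │ │ │ │
│ ╵ ┌───┼─╴ ╷ └─┬─┘ │ ╵ │
│↓ ↲│   │   │   │   │   │
│ ╶─┤ ╷ ╵ ┌─┴─┐ ╵ ┌─┴───┤
│↳ ↓│ │   │   │   │     │
├─┐ │ ├───┤ ╷ └───┘ ┌─╴ │
│ │↓│ │   │ │       │   │
│ │ │ ╵ ╷ ╵ ├───┐ ╶─┤ ╶─┤
│ │↓│   │   │↱ ↓│   │   │
│ ╵ └───┴───┘ ╷ └───┴─╴ │
│  ↳ → → → → ↑│↳ → → → B│
└─────────────┴─────────┘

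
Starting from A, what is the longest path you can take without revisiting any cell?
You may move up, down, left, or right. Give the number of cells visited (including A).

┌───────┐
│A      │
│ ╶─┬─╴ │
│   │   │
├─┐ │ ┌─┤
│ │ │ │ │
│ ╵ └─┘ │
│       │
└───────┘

Finding longest simple path using DFS:
Start: (0, 0)
Longest path visits 8 cells
Path: A → down → right → down → down → right → right → up

Solution:

┌───────┐
│A      │
│ ╶─┬─╴ │
│↳ ↓│   │
├─┐ │ ┌─┤
│ │↓│ │B│
│ ╵ └─┘ │
│  ↳ → ↑│
└───────┘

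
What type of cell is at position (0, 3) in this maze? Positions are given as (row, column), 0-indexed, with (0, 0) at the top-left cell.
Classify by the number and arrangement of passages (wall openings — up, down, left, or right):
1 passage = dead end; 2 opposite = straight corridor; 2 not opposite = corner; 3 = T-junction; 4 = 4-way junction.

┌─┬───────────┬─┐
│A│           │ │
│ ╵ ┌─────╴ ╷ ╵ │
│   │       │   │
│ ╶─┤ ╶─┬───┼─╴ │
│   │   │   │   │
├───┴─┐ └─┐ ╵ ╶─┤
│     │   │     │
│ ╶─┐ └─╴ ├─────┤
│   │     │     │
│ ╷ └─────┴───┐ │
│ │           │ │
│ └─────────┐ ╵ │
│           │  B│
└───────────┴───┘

Checking cell at (0, 3):
Number of passages: 2
Cell type: straight corridor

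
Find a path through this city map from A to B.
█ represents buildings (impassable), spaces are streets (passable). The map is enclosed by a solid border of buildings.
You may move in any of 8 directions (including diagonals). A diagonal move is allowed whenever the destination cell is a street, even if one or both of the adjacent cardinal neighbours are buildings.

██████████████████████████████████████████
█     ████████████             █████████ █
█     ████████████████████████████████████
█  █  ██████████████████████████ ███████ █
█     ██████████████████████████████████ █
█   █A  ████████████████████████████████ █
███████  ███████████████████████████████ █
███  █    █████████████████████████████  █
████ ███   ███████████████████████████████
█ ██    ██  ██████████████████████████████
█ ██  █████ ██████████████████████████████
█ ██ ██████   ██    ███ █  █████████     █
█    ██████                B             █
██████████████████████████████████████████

Finding the shortest path from A to B:
Movement: 8-directional
Path length: 22 steps
Directions: right → down-right → down-right → down-right → down-right → down-right → down-right → right → down-right → right → right → right → right → right → right → right → right → right → right → right → right → right

Solution:

██████████████████████████████████████████
█     ████████████             █████████ █
█     ████████████████████████████████████
█  █  ██████████████████████████ ███████ █
█     ██████████████████████████████████ █
█   █A↘ ████████████████████████████████ █
███████↘ ███████████████████████████████ █
███  █  ↘ █████████████████████████████  █
████ ███ ↘ ███████████████████████████████
█ ██    ██↘ ██████████████████████████████
█ ██  █████↘██████████████████████████████
█ ██ ██████ →↘██    ███ █  █████████     █
█    ██████   →→→→→→→→→→→→→B             █
██████████████████████████████████████████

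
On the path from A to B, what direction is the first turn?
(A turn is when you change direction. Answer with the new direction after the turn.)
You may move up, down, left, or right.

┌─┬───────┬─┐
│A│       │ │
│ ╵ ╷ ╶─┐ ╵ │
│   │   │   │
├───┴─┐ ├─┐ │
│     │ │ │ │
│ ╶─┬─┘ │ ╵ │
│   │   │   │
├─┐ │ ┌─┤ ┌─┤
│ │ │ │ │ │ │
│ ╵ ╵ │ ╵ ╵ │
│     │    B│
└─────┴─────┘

Directions: down, right, up, right, right, right, down, right, down, down, left, down, down, right
First turn direction: right

Solution:

┌─┬───────┬─┐
│A│↱ → → ↓│ │
│ ╵ ╷ ╶─┐ ╵ │
│↳ ↑│   │↳ ↓│
├───┴─┐ ├─┐ │
│     │ │ │↓│
│ ╶─┬─┘ │ ╵ │
│   │   │↓ ↲│
├─┐ │ ┌─┤ ┌─┤
│ │ │ │ │↓│ │
│ ╵ ╵ │ ╵ ╵ │
│     │  ↳ B│
└─────┴─────┘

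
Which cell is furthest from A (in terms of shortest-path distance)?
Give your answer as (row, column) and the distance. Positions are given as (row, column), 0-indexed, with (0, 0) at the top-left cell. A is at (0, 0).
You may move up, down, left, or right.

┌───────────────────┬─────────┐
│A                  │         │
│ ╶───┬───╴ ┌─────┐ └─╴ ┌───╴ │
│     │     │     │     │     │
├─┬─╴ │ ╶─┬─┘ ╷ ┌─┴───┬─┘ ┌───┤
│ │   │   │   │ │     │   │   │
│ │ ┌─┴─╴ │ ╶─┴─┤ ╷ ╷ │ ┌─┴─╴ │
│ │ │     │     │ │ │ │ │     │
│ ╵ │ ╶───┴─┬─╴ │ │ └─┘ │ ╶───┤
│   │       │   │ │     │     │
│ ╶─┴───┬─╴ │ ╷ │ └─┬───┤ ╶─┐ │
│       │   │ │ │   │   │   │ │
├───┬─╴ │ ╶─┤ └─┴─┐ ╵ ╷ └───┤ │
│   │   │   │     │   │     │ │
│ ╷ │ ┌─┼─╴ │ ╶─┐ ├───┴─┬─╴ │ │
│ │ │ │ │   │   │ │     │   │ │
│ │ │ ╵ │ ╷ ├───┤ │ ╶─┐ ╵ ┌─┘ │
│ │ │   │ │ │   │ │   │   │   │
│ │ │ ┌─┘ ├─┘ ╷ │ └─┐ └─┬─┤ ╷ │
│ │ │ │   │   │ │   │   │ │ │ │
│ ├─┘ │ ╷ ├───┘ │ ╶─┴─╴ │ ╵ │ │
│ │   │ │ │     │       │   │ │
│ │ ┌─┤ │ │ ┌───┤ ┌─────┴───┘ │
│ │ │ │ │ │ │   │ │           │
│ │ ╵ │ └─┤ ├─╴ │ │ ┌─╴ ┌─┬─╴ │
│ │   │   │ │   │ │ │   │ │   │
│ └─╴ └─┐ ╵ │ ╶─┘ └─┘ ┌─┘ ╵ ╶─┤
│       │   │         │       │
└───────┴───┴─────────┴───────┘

Computing BFS distances from A to all cells:
Furthest cell: (2, 13)
Distance: 79 steps

Path from A to the furthest cell:

┌───────────────────┬─────────┐
│A → → → → → → → → ↓│  ↱ → → ↓│
│ ╶───┬───╴ ┌─────┐ └─╴ ┌───╴ │
│     │     │     │↳ → ↑│↓ ← ↲│
├─┬─╴ │ ╶─┬─┘ ╷ ┌─┴───┬─┘ ┌───┤
│ │   │   │   │ │↓ ↰  │↓ ↲│B ↰│
│ │ ┌─┴─╴ │ ╶─┴─┤ ╷ ╷ │ ┌─┴─╴ │
│ │ │     │     │↓│↑│ │↓│↱ → ↑│
│ ╵ │ ╶───┴─┬─╴ │ │ └─┘ │ ╶───┤
│   │       │   │↓│↑ ← ↲│↑ ← ↰│
│ ╶─┴───┬─╴ │ ╷ │ └─┬───┤ ╶─┐ │
│       │   │ │ │↳ ↓│↱ ↓│   │↑│
├───┬─╴ │ ╶─┤ └─┴─┐ ╵ ╷ └───┤ │
│   │   │   │     │↳ ↑│↳ → ↓│↑│
│ ╷ │ ┌─┼─╴ │ ╶─┐ ├───┴─┬─╴ │ │
│ │ │ │ │   │   │ │↓ ← ↰│↓ ↲│↑│
│ │ │ ╵ │ ╷ ├───┤ │ ╶─┐ ╵ ┌─┘ │
│ │ │   │ │ │   │ │↳ ↓│↑ ↲│  ↑│
│ │ │ ┌─┘ ├─┘ ╷ │ └─┐ └─┬─┤ ╷ │
│ │ │ │   │   │ │   │↳ ↓│ │ │↑│
│ ├─┘ │ ╷ ├───┘ │ ╶─┴─╴ │ ╵ │ │
│ │   │ │ │     │↓ ← ← ↲│   │↑│
│ │ ┌─┤ │ │ ┌───┤ ┌─────┴───┘ │
│ │ │ │ │ │ │   │↓│    ↱ → → ↑│
│ │ ╵ │ └─┤ ├─╴ │ │ ┌─╴ ┌─┬─╴ │
│ │   │   │ │   │↓│ │↱ ↑│ │   │
│ └─╴ └─┐ ╵ │ ╶─┘ └─┘ ┌─┘ ╵ ╶─┤
│       │   │    ↳ → ↑│       │
└───────┴───┴─────────┴───────┘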